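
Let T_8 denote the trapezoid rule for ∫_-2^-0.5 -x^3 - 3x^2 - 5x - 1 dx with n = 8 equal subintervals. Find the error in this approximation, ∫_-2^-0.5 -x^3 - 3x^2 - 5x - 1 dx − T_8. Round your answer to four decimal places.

Exact integral: ∫_-2^-0.5 f(x) dx = 3.984375.
T_8 ≈ 3.990967.
Error ≈ 3.984375 − 3.990967 ≈ -0.0066.

-0.0066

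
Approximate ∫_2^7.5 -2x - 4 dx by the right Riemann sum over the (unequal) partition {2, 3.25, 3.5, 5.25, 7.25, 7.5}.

Subinterval widths: 1.25, 0.25, 1.75, 2, 0.25.
Right endpoints: 3.25, 3.5, 5.25, 7.25, 7.5.
f(3.25) = -10.5, f(3.5) = -11, f(5.25) = -14.5, f(7.25) = -18.5, f(7.5) = -19.
Sum = Σ Δx_i · f(x_i).
Sum = -83.

-83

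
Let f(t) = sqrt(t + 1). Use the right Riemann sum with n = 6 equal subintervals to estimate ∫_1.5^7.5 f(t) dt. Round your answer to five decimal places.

Δt = (7.5 − 1.5)/6 = 1.
Right endpoints: 2.5, 3.5, 4.5, 5.5, 6.5, 7.5.
f(2.5) ≈ 1.87083, f(3.5) ≈ 2.12132, f(4.5) ≈ 2.34521, f(5.5) ≈ 2.54951, f(6.5) ≈ 2.73861, f(7.5) ≈ 2.91548.
Sum = Δt · [f(2.5) + f(3.5) + f(4.5) + ...].
Sum ≈ 14.54096.

14.54096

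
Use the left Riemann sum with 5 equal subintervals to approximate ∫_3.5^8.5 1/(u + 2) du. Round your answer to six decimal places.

Δu = (8.5 − 3.5)/5 = 1.
Left endpoints: 3.5, 4.5, 5.5, 6.5, 7.5.
f(3.5) = 2/11, f(4.5) = 2/13, f(5.5) = 2/15, f(6.5) = 2/17, f(7.5) = 2/19.
Sum = Δu · [f(3.5) + f(4.5) + f(5.5) + f(6.5) + f(7.5)].
Sum ≈ 0.691908.

0.691908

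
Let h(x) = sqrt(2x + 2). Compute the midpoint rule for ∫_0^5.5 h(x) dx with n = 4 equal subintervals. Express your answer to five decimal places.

14.71337

Δx = (5.5 − 0)/4 = 1.375.
Midpoints: 0.6875, 2.0625, 3.4375, 4.8125.
h(0.6875) ≈ 1.83712, h(2.0625) ≈ 2.47487, h(3.4375) ≈ 2.97909, h(4.8125) ≈ 3.40955.
Sum = Δx · [h(0.6875) + h(2.0625) + h(3.4375) + h(4.8125)].
Sum ≈ 14.71337.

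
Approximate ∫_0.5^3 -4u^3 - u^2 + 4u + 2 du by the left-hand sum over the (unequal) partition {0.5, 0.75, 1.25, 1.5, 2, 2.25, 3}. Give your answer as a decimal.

-38.5

Subinterval widths: 0.25, 0.5, 0.25, 0.5, 0.25, 0.75.
Left endpoints: 0.5, 0.75, 1.25, 1.5, 2, 2.25.
f(0.5) = 3.25, f(0.75) = 2.75, f(1.25) = -2.375, f(1.5) = -7.75, f(2) = -26, f(2.25) = -39.625.
Sum = Σ Δu_i · f(u_i).
Sum = -38.5.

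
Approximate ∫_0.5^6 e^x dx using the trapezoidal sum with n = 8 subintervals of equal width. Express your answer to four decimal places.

Δx = (6 − 0.5)/8 = 0.6875.
f(0.5) ≈ 1.6487, f(1.1875) ≈ 3.2789, f(1.875) ≈ 6.5208, f(2.5625) ≈ 12.9682, f(3.25) ≈ 25.7903, f(3.9375) ≈ 51.2902, f(4.625) ≈ 102.0028, f(5.3125) ≈ 202.8567, f(6) ≈ 403.4288.
T_8 = (Δx/2)·[f(x_0) + 2f(x_1) + ... + 2f(x_{7}) + f(x_8)].
Sum ≈ 417.4821.

417.4821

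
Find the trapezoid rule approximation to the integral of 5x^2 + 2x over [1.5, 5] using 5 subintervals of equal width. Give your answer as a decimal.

226.8875

Δx = (5 − 1.5)/5 = 0.7.
f(1.5) = 14.25, f(2.2) = 28.6, f(2.9) = 47.85, f(3.6) = 72, f(4.3) = 101.05, f(5) = 135.
T_5 = (Δx/2)·[f(x_0) + 2f(x_1) + ... + 2f(x_{4}) + f(x_5)].
Sum = 226.8875.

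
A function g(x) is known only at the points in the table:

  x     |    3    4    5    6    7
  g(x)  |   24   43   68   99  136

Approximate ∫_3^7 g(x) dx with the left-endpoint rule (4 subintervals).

Δx = 1.
Sum = 1·[24 + 43 + 68 + 99] = 234.

234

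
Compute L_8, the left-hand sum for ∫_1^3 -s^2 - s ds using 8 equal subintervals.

Δs = (3 − 1)/8 = 0.25.
Left endpoints: 1, 1.25, 1.5, 1.75, 2, 2.25, 2.5, 2.75.
f(1) = -2, f(1.25) = -2.8125, f(1.5) = -3.75, f(1.75) = -4.8125, f(2) = -6, f(2.25) = -7.3125, f(2.5) = -8.75, f(2.75) = -10.3125.
Sum = Δs · [f(1) + f(1.25) + f(1.5) + ...].
Sum = -11.4375.

-11.4375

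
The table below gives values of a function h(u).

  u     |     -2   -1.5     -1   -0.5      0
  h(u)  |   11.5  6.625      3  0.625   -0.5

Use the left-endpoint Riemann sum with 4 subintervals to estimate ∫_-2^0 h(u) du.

10.875

Δu = 0.5.
Sum = 0.5·[11.5 + 6.625 + 3 + 0.625] = 10.875.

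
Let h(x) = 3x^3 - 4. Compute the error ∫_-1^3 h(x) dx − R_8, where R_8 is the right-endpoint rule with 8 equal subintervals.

Exact integral: ∫_-1^3 h(x) dx = 44.
R_8 = 66.5.
Error = 44 − 66.5 = -22.5.

-22.5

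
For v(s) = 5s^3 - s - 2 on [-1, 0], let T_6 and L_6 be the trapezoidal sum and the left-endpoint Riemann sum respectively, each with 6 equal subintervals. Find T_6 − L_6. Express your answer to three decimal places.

T_6 ≈ -2.78472.
L_6 ≈ -3.11806.
T_6 − L_6 ≈ 0.333.

0.333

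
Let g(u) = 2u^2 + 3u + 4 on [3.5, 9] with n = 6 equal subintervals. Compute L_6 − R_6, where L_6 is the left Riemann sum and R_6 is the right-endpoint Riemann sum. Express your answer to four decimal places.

-141.1667

L_6 ≈ 513.498843.
R_6 ≈ 654.665509.
L_6 − R_6 ≈ -141.1667.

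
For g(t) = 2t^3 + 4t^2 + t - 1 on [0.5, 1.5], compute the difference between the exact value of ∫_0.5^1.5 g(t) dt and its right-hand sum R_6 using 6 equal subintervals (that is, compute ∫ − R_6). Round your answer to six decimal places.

-1.337963

Exact integral: ∫_0.5^1.5 g(t) dt ≈ 6.83333333.
R_6 ≈ 8.17129630.
Error ≈ 6.83333333 − 8.17129630 ≈ -1.337963.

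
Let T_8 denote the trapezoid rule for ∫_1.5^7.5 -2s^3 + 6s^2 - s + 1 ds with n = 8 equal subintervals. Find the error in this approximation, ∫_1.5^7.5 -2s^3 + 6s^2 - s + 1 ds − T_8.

11.8125

Exact integral: ∫_1.5^7.5 f(s) ds = -763.5.
T_8 = -775.3125.
Error = -763.5 − (-775.3125) = 11.8125.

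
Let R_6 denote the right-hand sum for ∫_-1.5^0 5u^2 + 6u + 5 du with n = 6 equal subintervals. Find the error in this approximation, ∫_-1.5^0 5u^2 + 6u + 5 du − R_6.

0.203125

Exact integral: ∫_-1.5^0 f(u) du = 6.375.
R_6 = 6.171875.
Error = 6.375 − 6.171875 = 0.203125.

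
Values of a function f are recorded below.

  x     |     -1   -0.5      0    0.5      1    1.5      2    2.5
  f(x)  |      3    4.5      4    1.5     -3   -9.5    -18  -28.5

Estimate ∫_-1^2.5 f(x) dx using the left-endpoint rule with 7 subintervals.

Δx = 0.5.
Sum = 0.5·[3 + 4.5 + 4 + 1.5 + (-3) + (-9.5) + (-18)] = -8.75.

-8.75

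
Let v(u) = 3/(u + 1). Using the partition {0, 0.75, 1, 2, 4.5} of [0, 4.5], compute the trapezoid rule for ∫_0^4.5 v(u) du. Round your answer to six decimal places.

5.351461

Subinterval widths: 0.75, 0.25, 1, 2.5.
v(0) = 3, v(0.75) = 12/7, v(1) = 1.5, v(2) = 1, v(4.5) = 6/11.
On each subinterval the trapezoid contributes (Δu_i/2)·[v(u_{i-1}) + v(u_i)].
Sum ≈ 5.351461.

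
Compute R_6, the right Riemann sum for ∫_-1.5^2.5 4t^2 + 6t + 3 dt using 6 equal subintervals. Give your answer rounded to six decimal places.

Δt = (2.5 − (-1.5))/6 = 2/3.
Right endpoints: -5/6, -1/6, 0.5, 7/6, 11/6, 2.5.
f(-5/6) = 7/9, f(-1/6) = 19/9, f(0.5) = 7, f(7/6) = 139/9, f(11/6) = 247/9, f(2.5) = 43.
Sum = Δt · [f(-5/6) + f(-1/6) + f(0.5) + ...].
Sum ≈ 63.851852.

63.851852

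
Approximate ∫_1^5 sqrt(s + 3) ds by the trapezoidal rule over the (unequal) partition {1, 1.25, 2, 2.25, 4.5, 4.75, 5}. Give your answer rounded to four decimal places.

Subinterval widths: 0.25, 0.75, 0.25, 2.25, 0.25, 0.25.
f(1) ≈ 2.0000, f(1.25) ≈ 2.0616, f(2) ≈ 2.2361, f(2.25) ≈ 2.2913, f(4.5) ≈ 2.7386, f(4.75) ≈ 2.7839, f(5) ≈ 2.8284.
On each subinterval the trapezoid contributes (Δs_i/2)·[f(s_{i-1}) + f(s_i)].
Sum ≈ 9.7357.

9.7357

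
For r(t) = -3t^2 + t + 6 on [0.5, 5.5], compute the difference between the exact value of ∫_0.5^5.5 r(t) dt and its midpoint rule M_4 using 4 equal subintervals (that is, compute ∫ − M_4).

-1.953125

Exact integral: ∫_0.5^5.5 r(t) dt = -121.25.
M_4 = -119.296875.
Error = -121.25 − (-119.296875) = -1.953125.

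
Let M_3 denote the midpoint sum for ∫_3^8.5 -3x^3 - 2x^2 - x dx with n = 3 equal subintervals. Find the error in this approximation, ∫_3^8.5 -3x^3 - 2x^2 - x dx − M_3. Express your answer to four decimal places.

Exact integral: ∫_3^8.5 f(x) dx ≈ -4277.338542.
M_3 ≈ -4194.536169.
Error ≈ -4277.338542 − (-4194.536169) ≈ -82.8024.

-82.8024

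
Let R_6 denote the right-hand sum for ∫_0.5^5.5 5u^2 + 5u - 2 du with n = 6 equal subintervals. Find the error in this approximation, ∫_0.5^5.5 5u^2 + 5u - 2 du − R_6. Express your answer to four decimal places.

-75.8102

Exact integral: ∫_0.5^5.5 f(u) du ≈ 342.083333.
R_6 ≈ 417.893519.
Error ≈ 342.083333 − 417.893519 ≈ -75.8102.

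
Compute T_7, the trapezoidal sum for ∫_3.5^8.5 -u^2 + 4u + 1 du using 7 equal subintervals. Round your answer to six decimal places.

Δu = (8.5 − 3.5)/7 = 5/7.
f(3.5) = 2.75, f(59/14) = 19/196, f(69/14) = -701/196, f(79/14) = -1621/196, f(89/14) = -2741/196, f(99/14) = -4061/196, f(109/14) = -5581/196, f(8.5) = -37.25.
T_7 = (Δu/2)·[f(u_0) + 2f(u_1) + ... + 2f(u_{6}) + f(u_7)].
Sum ≈ -65.841837.

-65.841837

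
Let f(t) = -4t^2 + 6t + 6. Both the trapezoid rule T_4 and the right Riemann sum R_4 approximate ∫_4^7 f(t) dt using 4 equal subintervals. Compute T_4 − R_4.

42.75

T_4 = -256.125.
R_4 = -298.875.
T_4 − R_4 = 42.75.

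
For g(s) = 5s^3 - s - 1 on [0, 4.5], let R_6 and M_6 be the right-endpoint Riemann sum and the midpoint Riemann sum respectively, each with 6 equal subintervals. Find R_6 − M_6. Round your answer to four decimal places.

R_6 = 681.36328125.
M_6 ≈ 490.833984.
R_6 − M_6 ≈ 190.5293.

190.5293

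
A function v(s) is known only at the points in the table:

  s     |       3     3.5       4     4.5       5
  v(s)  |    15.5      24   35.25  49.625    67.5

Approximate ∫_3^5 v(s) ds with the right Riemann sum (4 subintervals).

88.1875

Δs = 0.5.
Sum = 0.5·[24 + 35.25 + 49.625 + 67.5] = 88.1875.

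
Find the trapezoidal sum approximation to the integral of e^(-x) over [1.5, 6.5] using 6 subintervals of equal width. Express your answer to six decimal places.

Δx = (6.5 − 1.5)/6 = 5/6.
f(1.5) ≈ 0.223130, f(7/3) ≈ 0.096972, f(19/6) ≈ 0.042144, f(4) ≈ 0.018316, f(29/6) ≈ 0.007960, f(17/3) ≈ 0.003459, f(6.5) ≈ 0.001503.
T_6 = (Δx/2)·[f(x_0) + 2f(x_1) + ... + 2f(x_{5}) + f(x_6)].
Sum ≈ 0.234306.

0.234306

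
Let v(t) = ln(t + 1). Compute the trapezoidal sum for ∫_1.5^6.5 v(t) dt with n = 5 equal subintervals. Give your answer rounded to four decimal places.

Δt = (6.5 − 1.5)/5 = 1.
v(1.5) ≈ 0.9163, v(2.5) ≈ 1.2528, v(3.5) ≈ 1.5041, v(4.5) ≈ 1.7047, v(5.5) ≈ 1.8718, v(6.5) ≈ 2.0149.
T_5 = (Δt/2)·[v(t_0) + 2v(t_1) + ... + 2v(t_{4}) + v(t_5)].
Sum ≈ 7.7990.

7.7990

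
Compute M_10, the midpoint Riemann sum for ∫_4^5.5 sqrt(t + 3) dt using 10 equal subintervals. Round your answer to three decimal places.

4.174

Δt = (5.5 − 4)/10 = 0.15.
Midpoints: 4.075, 4.225, 4.375, 4.525, 4.675, 4.825, 4.975, 5.125, 5.275, 5.425.
f(4.075) ≈ 2.660, f(4.225) ≈ 2.688, f(4.375) ≈ 2.716, f(4.525) ≈ 2.743, f(4.675) ≈ 2.770, f(4.825) ≈ 2.797, f(4.975) ≈ 2.824, f(5.125) ≈ 2.850, f(5.275) ≈ 2.877, f(5.425) ≈ 2.903.
Sum = Δt · [f(4.075) + f(4.225) + f(4.375) + ...].
Sum ≈ 4.174.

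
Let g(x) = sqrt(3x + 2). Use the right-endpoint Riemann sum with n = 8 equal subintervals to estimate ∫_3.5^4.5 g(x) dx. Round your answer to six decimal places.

Δx = (4.5 − 3.5)/8 = 0.125.
Right endpoints: 3.625, 3.75, 3.875, 4, 4.125, 4.25, 4.375, 4.5.
g(3.625) ≈ 3.588175, g(3.75) ≈ 3.640055, g(3.875) ≈ 3.691206, g(4) ≈ 3.741657, g(4.125) ≈ 3.791438, g(4.25) ≈ 3.840573, g(4.375) ≈ 3.889087, g(4.5) ≈ 3.937004.
Sum = Δx · [g(3.625) + g(3.75) + g(3.875) + ...].
Sum ≈ 3.764899.

3.764899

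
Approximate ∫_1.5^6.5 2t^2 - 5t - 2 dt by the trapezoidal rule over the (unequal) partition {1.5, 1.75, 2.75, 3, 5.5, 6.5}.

Subinterval widths: 0.25, 1, 0.25, 2.5, 1.
f(1.5) = -5, f(1.75) = -4.625, f(2.75) = -0.625, f(3) = 1, f(5.5) = 31, f(6.5) = 50.
On each subinterval the trapezoid contributes (Δt_i/2)·[f(t_{i-1}) + f(t_i)].
Sum = 76.71875.

76.71875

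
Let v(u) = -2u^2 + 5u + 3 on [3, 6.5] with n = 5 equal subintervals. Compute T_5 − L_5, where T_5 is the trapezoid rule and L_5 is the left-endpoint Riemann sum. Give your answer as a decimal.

T_5 = -72.03.
L_5 = -54.88.
T_5 − L_5 = -17.15.

-17.15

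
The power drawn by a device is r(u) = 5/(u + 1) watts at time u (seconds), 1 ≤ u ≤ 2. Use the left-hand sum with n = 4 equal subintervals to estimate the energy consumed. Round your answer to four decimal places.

Δu = (2 − 1)/4 = 0.25.
Left endpoints: 1, 1.25, 1.5, 1.75.
r(1) = 2.5, r(1.25) = 20/9, r(1.5) = 2, r(1.75) = 20/11.
Sum = Δu · [r(1) + r(1.25) + r(1.5) + r(1.75)].
Sum ≈ 2.1351.

2.1351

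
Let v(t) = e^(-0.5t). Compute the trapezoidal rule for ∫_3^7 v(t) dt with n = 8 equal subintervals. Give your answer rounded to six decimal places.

0.387873

Δt = (7 − 3)/8 = 0.5.
v(3) ≈ 0.223130, v(3.5) ≈ 0.173774, v(4) ≈ 0.135335, v(4.5) ≈ 0.105399, v(5) ≈ 0.082085, v(5.5) ≈ 0.063928, v(6) ≈ 0.049787, v(6.5) ≈ 0.038774, v(7) ≈ 0.030197.
T_8 = (Δt/2)·[v(t_0) + 2v(t_1) + ... + 2v(t_{7}) + v(t_8)].
Sum ≈ 0.387873.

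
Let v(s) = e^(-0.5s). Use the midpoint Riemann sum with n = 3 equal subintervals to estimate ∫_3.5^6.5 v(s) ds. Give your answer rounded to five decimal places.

0.26721

Δs = (6.5 − 3.5)/3 = 1.
Midpoints: 4, 5, 6.
v(4) ≈ 0.13534, v(5) ≈ 0.08208, v(6) ≈ 0.04979.
Sum = Δs · [v(4) + v(5) + v(6)].
Sum ≈ 0.26721.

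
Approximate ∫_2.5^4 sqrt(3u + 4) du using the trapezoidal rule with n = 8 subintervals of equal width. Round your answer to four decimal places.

5.5557

Δu = (4 − 2.5)/8 = 0.1875.
f(2.5) ≈ 3.3912, f(2.6875) ≈ 3.4731, f(2.875) ≈ 3.5532, f(3.0625) ≈ 3.6315, f(3.25) ≈ 3.7081, f(3.4375) ≈ 3.7832, f(3.625) ≈ 3.8568, f(3.8125) ≈ 3.9291, f(4) ≈ 4.0000.
T_8 = (Δu/2)·[f(u_0) + 2f(u_1) + ... + 2f(u_{7}) + f(u_8)].
Sum ≈ 5.5557.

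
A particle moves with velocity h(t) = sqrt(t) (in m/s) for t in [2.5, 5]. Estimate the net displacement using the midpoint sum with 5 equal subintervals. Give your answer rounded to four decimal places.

Δt = (5 − 2.5)/5 = 0.5.
Midpoints: 2.75, 3.25, 3.75, 4.25, 4.75.
h(2.75) ≈ 1.6583, h(3.25) ≈ 1.8028, h(3.75) ≈ 1.9365, h(4.25) ≈ 2.0616, h(4.75) ≈ 2.1794.
Sum = Δt · [h(2.75) + h(3.25) + h(3.75) + h(4.25) + h(4.75)].
Sum ≈ 4.8193.

4.8193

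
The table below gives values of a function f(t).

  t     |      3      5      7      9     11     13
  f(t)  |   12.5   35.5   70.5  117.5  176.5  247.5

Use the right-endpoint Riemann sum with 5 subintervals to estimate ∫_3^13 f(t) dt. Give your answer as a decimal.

1295

Δt = 2.
Sum = 2·[35.5 + 70.5 + 117.5 + 176.5 + 247.5] = 1295.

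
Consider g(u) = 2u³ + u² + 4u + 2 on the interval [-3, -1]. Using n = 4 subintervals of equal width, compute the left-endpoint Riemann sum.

Δu = (-1 − (-3))/4 = 0.5.
Left endpoints: -3, -2.5, -2, -1.5.
g(-3) = -55, g(-2.5) = -33, g(-2) = -18, g(-1.5) = -8.5.
Sum = Δu · [g(-3) + g(-2.5) + g(-2) + g(-1.5)].
Sum = -57.25.

-57.25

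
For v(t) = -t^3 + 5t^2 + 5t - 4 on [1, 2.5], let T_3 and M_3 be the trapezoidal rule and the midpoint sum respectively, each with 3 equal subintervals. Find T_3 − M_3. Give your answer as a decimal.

T_3 = 21.96875.
M_3 = 21.9921875.
T_3 − M_3 = -0.0234375.

-0.0234375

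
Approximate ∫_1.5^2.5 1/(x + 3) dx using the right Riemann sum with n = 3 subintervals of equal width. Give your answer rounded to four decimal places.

0.1941

Δx = (2.5 − 1.5)/3 = 1/3.
Right endpoints: 11/6, 13/6, 2.5.
f(11/6) = 6/29, f(13/6) = 6/31, f(2.5) = 2/11.
Sum = Δx · [f(11/6) + f(13/6) + f(2.5)].
Sum ≈ 0.1941.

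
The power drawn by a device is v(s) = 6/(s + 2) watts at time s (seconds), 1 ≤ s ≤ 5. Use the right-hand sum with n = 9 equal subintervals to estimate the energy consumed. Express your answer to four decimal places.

4.8388

Δs = (5 − 1)/9 = 4/9.
Right endpoints: 13/9, 17/9, 7/3, 25/9, 29/9, 11/3, 37/9, 41/9, 5.
v(13/9) = 54/31, v(17/9) = 54/35, v(7/3) = 18/13, v(25/9) = 54/43, v(29/9) = 54/47, v(11/3) = 18/17, v(37/9) = 54/55, v(41/9) = 54/59, v(5) = 6/7.
Sum = Δs · [v(13/9) + v(17/9) + v(7/3) + ...].
Sum ≈ 4.8388.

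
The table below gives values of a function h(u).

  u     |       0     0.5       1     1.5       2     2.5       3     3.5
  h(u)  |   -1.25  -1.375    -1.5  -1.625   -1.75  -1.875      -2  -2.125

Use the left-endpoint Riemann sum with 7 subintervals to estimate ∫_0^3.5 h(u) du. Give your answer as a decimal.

Δu = 0.5.
Sum = 0.5·[(-1.25) + (-1.375) + (-1.5) + (-1.625) + (-1.75) + (-1.875) + (-2)] = -5.6875.

-5.6875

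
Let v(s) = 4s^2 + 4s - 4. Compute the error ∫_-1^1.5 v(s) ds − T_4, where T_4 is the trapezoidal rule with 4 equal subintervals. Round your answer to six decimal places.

-0.651042

Exact integral: ∫_-1^1.5 v(s) ds ≈ -1.66666667.
T_4 = -1.015625.
Error ≈ -1.66666667 − (-1.015625) ≈ -0.651042.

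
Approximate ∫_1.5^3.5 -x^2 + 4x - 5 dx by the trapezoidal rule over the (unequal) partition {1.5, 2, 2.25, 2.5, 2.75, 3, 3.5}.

Subinterval widths: 0.5, 0.25, 0.25, 0.25, 0.25, 0.5.
f(1.5) = -1.25, f(2) = -1, f(2.25) = -1.0625, f(2.5) = -1.25, f(2.75) = -1.5625, f(3) = -2, f(3.5) = -3.25.
On each subinterval the trapezoid contributes (Δx_i/2)·[f(x_{i-1}) + f(x_i)].
Sum = -3.21875.

-3.21875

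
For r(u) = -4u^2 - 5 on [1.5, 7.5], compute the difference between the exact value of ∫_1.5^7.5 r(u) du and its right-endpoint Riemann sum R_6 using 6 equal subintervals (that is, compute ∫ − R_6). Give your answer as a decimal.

Exact integral: ∫_1.5^7.5 r(u) du = -588.
R_6 = -700.
Error = -588 − (-700) = 112.

112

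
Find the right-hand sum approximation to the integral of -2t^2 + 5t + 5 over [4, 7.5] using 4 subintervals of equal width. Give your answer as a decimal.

-148.9140625

Δt = (7.5 − 4)/4 = 0.875.
Right endpoints: 4.875, 5.75, 6.625, 7.5.
f(4.875) = -18.15625, f(5.75) = -32.375, f(6.625) = -49.65625, f(7.5) = -70.
Sum = Δt · [f(4.875) + f(5.75) + f(6.625) + f(7.5)].
Sum = -148.9140625.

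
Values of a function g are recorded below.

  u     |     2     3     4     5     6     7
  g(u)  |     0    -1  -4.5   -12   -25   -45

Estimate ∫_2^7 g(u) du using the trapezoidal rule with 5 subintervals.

-65

Δu = 1.
T_5 = (1/2)·[0 + 2·(-1) + 2·(-4.5) + 2·(-12) + 2·(-25) + (-45)] = -65.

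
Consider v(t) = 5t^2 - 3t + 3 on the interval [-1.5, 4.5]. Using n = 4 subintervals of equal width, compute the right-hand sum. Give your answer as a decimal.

213.75

Δt = (4.5 − (-1.5))/4 = 1.5.
Right endpoints: 0, 1.5, 3, 4.5.
v(0) = 3, v(1.5) = 9.75, v(3) = 39, v(4.5) = 90.75.
Sum = Δt · [v(0) + v(1.5) + v(3) + v(4.5)].
Sum = 213.75.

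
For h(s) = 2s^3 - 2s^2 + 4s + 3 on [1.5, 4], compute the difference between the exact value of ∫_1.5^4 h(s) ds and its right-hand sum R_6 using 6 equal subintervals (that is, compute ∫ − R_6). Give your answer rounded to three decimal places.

Exact integral: ∫_1.5^4 h(s) ds ≈ 120.05208.
R_6 ≈ 142.71557.
Error ≈ 120.05208 − 142.71557 ≈ -22.663.

-22.663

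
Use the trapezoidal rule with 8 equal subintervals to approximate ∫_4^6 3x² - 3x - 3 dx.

116.0625

Δx = (6 − 4)/8 = 0.25.
f(4) = 33, f(4.25) = 38.4375, f(4.5) = 44.25, f(4.75) = 50.4375, f(5) = 57, f(5.25) = 63.9375, f(5.5) = 71.25, f(5.75) = 78.9375, f(6) = 87.
T_8 = (Δx/2)·[f(x_0) + 2f(x_1) + ... + 2f(x_{7}) + f(x_8)].
Sum = 116.0625.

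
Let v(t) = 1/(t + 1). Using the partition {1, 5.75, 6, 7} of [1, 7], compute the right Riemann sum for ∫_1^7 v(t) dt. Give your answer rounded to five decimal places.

Subinterval widths: 4.75, 0.25, 1.
Right endpoints: 5.75, 6, 7.
v(5.75) = 4/27, v(6) = 1/7, v(7) = 0.125.
Sum = Σ Δt_i · v(t_i).
Sum ≈ 0.86442.

0.86442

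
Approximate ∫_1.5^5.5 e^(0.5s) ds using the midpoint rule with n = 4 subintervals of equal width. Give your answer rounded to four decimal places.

26.7715

Δs = (5.5 − 1.5)/4 = 1.
Midpoints: 2, 3, 4, 5.
f(2) ≈ 2.7183, f(3) ≈ 4.4817, f(4) ≈ 7.3891, f(5) ≈ 12.1825.
Sum = Δs · [f(2) + f(3) + f(4) + f(5)].
Sum ≈ 26.7715.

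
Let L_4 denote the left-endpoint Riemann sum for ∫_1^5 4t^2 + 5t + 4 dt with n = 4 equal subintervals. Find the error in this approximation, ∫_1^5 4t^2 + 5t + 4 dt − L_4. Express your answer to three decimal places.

55.333

Exact integral: ∫_1^5 f(t) dt ≈ 241.33333.
L_4 = 186.
Error ≈ 241.33333 − 186 ≈ 55.333.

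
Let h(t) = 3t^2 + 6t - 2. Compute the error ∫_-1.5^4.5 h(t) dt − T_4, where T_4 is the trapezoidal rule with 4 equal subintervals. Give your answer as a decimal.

-6.75

Exact integral: ∫_-1.5^4.5 h(t) dt = 136.5.
T_4 = 143.25.
Error = 136.5 − 143.25 = -6.75.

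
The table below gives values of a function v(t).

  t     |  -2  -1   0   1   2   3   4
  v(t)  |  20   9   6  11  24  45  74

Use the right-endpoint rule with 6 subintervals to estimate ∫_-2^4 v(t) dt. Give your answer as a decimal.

169

Δt = 1.
Sum = 1·[9 + 6 + 11 + 24 + 45 + 74] = 169.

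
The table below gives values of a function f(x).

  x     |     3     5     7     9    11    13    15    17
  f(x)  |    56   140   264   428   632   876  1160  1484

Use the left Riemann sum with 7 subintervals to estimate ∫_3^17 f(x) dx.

Δx = 2.
Sum = 2·[56 + 140 + 264 + 428 + 632 + 876 + 1160] = 7112.

7112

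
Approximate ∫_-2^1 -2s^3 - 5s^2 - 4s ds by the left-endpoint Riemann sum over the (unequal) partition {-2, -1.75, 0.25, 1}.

Subinterval widths: 0.25, 2, 0.75.
Left endpoints: -2, -1.75, 0.25.
f(-2) = 4, f(-1.75) = 2.40625, f(0.25) = -1.34375.
Sum = Σ Δs_i · f(s_i).
Sum = 4.8046875.

4.8046875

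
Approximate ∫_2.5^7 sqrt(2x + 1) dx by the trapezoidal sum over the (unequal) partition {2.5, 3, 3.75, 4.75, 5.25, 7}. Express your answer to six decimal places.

14.451207

Subinterval widths: 0.5, 0.75, 1, 0.5, 1.75.
f(2.5) ≈ 2.449490, f(3) ≈ 2.645751, f(3.75) ≈ 2.915476, f(4.75) ≈ 3.240370, f(5.25) ≈ 3.391165, f(7) ≈ 3.872983.
On each subinterval the trapezoid contributes (Δx_i/2)·[f(x_{i-1}) + f(x_i)].
Sum ≈ 14.451207.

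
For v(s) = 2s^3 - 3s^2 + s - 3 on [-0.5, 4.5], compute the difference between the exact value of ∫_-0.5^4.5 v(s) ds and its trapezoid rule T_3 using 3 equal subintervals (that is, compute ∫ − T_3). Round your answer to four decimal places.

Exact integral: ∫_-0.5^4.5 v(s) ds = 108.75.
T_3 ≈ 129.583333.
Error ≈ 108.75 − 129.583333 ≈ -20.8333.

-20.8333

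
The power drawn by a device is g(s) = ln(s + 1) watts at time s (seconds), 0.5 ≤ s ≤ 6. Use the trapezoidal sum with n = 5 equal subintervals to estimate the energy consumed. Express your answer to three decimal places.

7.461

Δs = (6 − 0.5)/5 = 1.1.
g(0.5) ≈ 0.405, g(1.6) ≈ 0.956, g(2.7) ≈ 1.308, g(3.8) ≈ 1.569, g(4.9) ≈ 1.775, g(6) ≈ 1.946.
T_5 = (Δs/2)·[g(s_0) + 2g(s_1) + ... + 2g(s_{4}) + g(s_5)].
Sum ≈ 7.461.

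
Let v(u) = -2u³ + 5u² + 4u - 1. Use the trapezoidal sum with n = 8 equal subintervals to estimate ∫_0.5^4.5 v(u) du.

Δu = (4.5 − 0.5)/8 = 0.5.
v(0.5) = 2, v(1) = 6, v(1.5) = 9.5, v(2) = 11, v(2.5) = 9, v(3) = 2, v(3.5) = -11.5, v(4) = -33, v(4.5) = -64.
T_8 = (Δu/2)·[v(u_0) + 2v(u_1) + ... + 2v(u_{7}) + v(u_8)].
Sum = -19.

-19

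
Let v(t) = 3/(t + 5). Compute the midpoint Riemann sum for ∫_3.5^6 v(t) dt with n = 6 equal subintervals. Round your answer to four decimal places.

Δt = (6 − 3.5)/6 = 5/12.
Midpoints: 89/24, 4.125, 109/24, 119/24, 5.375, 139/24.
v(89/24) = 72/209, v(4.125) = 24/73, v(109/24) = 72/229, v(119/24) = 72/239, v(5.375) = 24/83, v(139/24) = 72/259.
Sum = Δt · [v(89/24) + v(4.125) + v(109/24) + ...].
Sum ≈ 0.7734.

0.7734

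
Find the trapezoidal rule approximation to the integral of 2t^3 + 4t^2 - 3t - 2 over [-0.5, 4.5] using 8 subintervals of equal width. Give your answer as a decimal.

291.875

Δt = (4.5 − (-0.5))/8 = 0.625.
f(-0.5) = 0.25, f(0.125) = -2.30859375, f(0.75) = -1.15625, f(1.375) = 6.63671875, f(2) = 24, f(2.625) = 53.86328125, f(3.25) = 99.15625, f(3.875) = 162.80859375, f(4.5) = 247.75.
T_8 = (Δt/2)·[f(t_0) + 2f(t_1) + ... + 2f(t_{7}) + f(t_8)].
Sum = 291.875.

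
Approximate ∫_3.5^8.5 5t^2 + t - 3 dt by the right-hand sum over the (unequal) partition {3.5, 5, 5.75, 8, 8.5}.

Subinterval widths: 1.5, 0.75, 2.25, 0.5.
Right endpoints: 5, 5.75, 8, 8.5.
f(5) = 127, f(5.75) = 168.0625, f(8) = 325, f(8.5) = 366.75.
Sum = Σ Δt_i · f(t_i).
Sum = 1231.171875.

1231.171875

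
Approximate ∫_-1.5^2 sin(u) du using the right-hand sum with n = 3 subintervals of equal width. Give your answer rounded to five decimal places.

1.54266

Δu = (2 − (-1.5))/3 = 7/6.
Right endpoints: -1/3, 5/6, 2.
f(-1/3) ≈ -0.32719, f(5/6) ≈ 0.74018, f(2) ≈ 0.90930.
Sum = Δu · [f(-1/3) + f(5/6) + f(2)].
Sum ≈ 1.54266.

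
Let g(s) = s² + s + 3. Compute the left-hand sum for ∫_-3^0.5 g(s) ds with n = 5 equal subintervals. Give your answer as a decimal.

Δs = (0.5 − (-3))/5 = 0.7.
Left endpoints: -3, -2.3, -1.6, -0.9, -0.2.
g(-3) = 9, g(-2.3) = 5.99, g(-1.6) = 3.96, g(-0.9) = 2.91, g(-0.2) = 2.84.
Sum = Δs · [g(-3) + g(-2.3) + g(-1.6) + g(-0.9) + g(-0.2)].
Sum = 17.29.

17.29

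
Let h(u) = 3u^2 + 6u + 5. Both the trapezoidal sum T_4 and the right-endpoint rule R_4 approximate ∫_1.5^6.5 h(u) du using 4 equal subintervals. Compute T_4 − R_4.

T_4 = 420.15625.
R_4 = 513.90625.
T_4 − R_4 = -93.75.

-93.75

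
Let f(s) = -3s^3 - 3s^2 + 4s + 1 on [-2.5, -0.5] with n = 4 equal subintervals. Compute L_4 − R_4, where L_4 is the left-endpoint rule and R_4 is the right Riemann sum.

10.25

L_4 = 9.75.
R_4 = -0.5.
L_4 − R_4 = 10.25.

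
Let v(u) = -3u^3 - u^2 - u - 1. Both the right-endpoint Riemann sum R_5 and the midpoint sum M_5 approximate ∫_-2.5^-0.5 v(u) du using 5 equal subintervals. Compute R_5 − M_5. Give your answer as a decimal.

R_5 = 17.25.
M_5 = 24.75.
R_5 − M_5 = -7.5.

-7.5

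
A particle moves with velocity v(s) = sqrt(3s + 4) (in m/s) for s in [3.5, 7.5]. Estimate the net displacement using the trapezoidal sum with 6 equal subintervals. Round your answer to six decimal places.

18.041259

Δs = (7.5 − 3.5)/6 = 2/3.
v(3.5) ≈ 3.807887, v(25/6) ≈ 4.062019, v(29/6) ≈ 4.301163, v(5.5) ≈ 4.527693, v(37/6) ≈ 4.743416, v(41/6) ≈ 4.949747, v(7.5) ≈ 5.147815.
T_6 = (Δs/2)·[v(s_0) + 2v(s_1) + ... + 2v(s_{5}) + v(s_6)].
Sum ≈ 18.041259.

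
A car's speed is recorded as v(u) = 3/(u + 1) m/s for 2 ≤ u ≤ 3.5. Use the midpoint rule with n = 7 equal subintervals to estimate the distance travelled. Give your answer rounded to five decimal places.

1.21604

Δu = (3.5 − 2)/7 = 3/14.
Midpoints: 59/28, 65/28, 71/28, 2.75, 83/28, 89/28, 95/28.
v(59/28) = 28/29, v(65/28) = 28/31, v(71/28) = 28/33, v(2.75) = 0.8, v(83/28) = 28/37, v(89/28) = 28/39, v(95/28) = 28/41.
Sum = Δu · [v(59/28) + v(65/28) + v(71/28) + ...].
Sum ≈ 1.21604.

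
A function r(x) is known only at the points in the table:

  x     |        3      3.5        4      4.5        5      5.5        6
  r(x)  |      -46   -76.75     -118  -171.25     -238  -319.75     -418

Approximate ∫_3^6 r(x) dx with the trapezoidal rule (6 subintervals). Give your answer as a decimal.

Δx = 0.5.
T_6 = (0.5/2)·[(-46) + 2·(-76.75) + 2·(-118) + 2·(-171.25) + 2·(-238) + 2·(-319.75) + (-418)] = -577.875.

-577.875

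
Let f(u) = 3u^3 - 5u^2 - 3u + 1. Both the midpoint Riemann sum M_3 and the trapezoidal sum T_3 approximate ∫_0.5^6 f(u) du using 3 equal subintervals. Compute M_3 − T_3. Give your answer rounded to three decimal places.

-112.072

M_3 ≈ 526.67911.
T_3 ≈ 638.75116.
M_3 − T_3 ≈ -112.072.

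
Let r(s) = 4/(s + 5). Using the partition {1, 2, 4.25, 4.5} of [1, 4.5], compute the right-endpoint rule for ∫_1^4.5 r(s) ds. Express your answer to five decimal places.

Subinterval widths: 1, 2.25, 0.25.
Right endpoints: 2, 4.25, 4.5.
r(2) = 4/7, r(4.25) = 16/37, r(4.5) = 8/19.
Sum = Σ Δs_i · r(s_i).
Sum ≈ 1.64966.

1.64966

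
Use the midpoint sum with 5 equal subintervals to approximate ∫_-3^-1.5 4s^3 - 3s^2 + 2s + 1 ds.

-104.475

Δs = (-1.5 − (-3))/5 = 0.3.
Midpoints: -2.85, -2.55, -2.25, -1.95, -1.65.
f(-2.85) = -121.664, f(-2.55) = -89.933, f(-2.25) = -64.25, f(-1.95) = -43.967, f(-1.65) = -28.436.
Sum = Δs · [f(-2.85) + f(-2.55) + f(-2.25) + f(-1.95) + f(-1.65)].
Sum = -104.475.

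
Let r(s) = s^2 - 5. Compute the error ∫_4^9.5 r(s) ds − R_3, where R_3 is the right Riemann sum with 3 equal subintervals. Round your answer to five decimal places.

-71.14352

Exact integral: ∫_4^9.5 r(s) ds ≈ 236.9583333.
R_3 ≈ 308.1018519.
Error ≈ 236.9583333 − 308.1018519 ≈ -71.14352.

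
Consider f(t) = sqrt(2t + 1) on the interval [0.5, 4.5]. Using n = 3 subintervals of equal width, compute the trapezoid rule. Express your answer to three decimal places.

Δt = (4.5 − 0.5)/3 = 4/3.
f(0.5) ≈ 1.414, f(11/6) ≈ 2.160, f(19/6) ≈ 2.708, f(4.5) ≈ 3.162.
T_3 = (Δt/2)·[f(t_0) + 2f(t_1) + 2f(t_2) + f(t_3)].
Sum ≈ 9.542.

9.542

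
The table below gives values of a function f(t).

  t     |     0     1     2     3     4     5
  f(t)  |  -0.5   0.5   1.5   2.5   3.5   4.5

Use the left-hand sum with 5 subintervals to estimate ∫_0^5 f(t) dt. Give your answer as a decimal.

7.5

Δt = 1.
Sum = 1·[(-0.5) + 0.5 + 1.5 + 2.5 + 3.5] = 7.5.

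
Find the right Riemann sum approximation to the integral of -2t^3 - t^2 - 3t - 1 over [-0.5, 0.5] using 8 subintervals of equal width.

Δt = (0.5 − (-0.5))/8 = 0.125.
Right endpoints: -0.375, -0.25, -0.125, 0, 0.125, 0.25, 0.375, 0.5.
f(-0.375) = 0.08984375, f(-0.25) = -0.28125, f(-0.125) = -0.63671875, f(0) = -1, f(0.125) = -1.39453125, f(0.25) = -1.84375, f(0.375) = -2.37109375, f(0.5) = -3.
Sum = Δt · [f(-0.375) + f(-0.25) + f(-0.125) + ...].
Sum = -1.3046875.

-1.3046875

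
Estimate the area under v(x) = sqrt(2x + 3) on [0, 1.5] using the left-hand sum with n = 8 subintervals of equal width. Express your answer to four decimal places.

3.0992

Δx = (1.5 − 0)/8 = 0.1875.
Left endpoints: 0, 0.1875, 0.375, 0.5625, 0.75, 0.9375, 1.125, 1.3125.
v(0) ≈ 1.7321, v(0.1875) ≈ 1.8371, v(0.375) ≈ 1.9365, v(0.5625) ≈ 2.0310, v(0.75) ≈ 2.1213, v(0.9375) ≈ 2.2079, v(1.125) ≈ 2.2913, v(1.3125) ≈ 2.3717.
Sum = Δx · [v(0) + v(0.1875) + v(0.375) + ...].
Sum ≈ 3.0992.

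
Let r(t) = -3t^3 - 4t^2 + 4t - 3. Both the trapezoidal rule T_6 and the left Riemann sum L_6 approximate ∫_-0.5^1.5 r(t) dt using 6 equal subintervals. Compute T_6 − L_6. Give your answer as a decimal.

-1.75

T_6 ≈ -10.73148148.
L_6 ≈ -8.98148148.
T_6 − L_6 = -1.75.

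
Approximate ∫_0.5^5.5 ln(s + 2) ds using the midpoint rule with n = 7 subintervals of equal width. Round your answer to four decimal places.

Δs = (5.5 − 0.5)/7 = 5/7.
Midpoints: 6/7, 11/7, 16/7, 3, 26/7, 31/7, 36/7.
f(6/7) ≈ 1.0498, f(11/7) ≈ 1.2730, f(16/7) ≈ 1.4553, f(3) ≈ 1.6094, f(26/7) ≈ 1.7430, f(31/7) ≈ 1.8608, f(36/7) ≈ 1.9661.
Sum = Δs · [f(6/7) + f(11/7) + f(16/7) + ...].
Sum ≈ 7.8267.

7.8267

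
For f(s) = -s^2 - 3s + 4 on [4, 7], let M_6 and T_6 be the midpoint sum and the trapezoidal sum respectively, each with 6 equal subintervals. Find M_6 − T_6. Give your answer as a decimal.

0.1875

M_6 = -130.4375.
T_6 = -130.625.
M_6 − T_6 = 0.1875.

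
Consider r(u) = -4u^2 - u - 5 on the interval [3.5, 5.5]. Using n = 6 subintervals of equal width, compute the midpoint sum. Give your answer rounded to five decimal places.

Δu = (5.5 − 3.5)/6 = 1/3.
Midpoints: 11/3, 4, 13/3, 14/3, 5, 16/3.
r(11/3) = -562/9, r(4) = -73, r(13/3) = -760/9, r(14/3) = -871/9, r(5) = -110, r(16/3) = -1117/9.
Sum = Δu · [r(11/3) + r(4) + r(13/3) + ...].
Sum ≈ -183.59259.

-183.59259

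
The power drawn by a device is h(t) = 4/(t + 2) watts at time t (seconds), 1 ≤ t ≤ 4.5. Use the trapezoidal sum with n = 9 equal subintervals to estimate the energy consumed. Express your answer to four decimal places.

3.0972

Δt = (4.5 − 1)/9 = 7/18.
h(1) = 4/3, h(25/18) = 72/61, h(16/9) = 18/17, h(13/6) = 0.96, h(23/9) = 36/41, h(53/18) = 72/89, h(10/3) = 0.75, h(67/18) = 72/103, h(37/9) = 36/55, h(4.5) = 8/13.
T_9 = (Δt/2)·[h(t_0) + 2h(t_1) + ... + 2h(t_{8}) + h(t_9)].
Sum ≈ 3.0972.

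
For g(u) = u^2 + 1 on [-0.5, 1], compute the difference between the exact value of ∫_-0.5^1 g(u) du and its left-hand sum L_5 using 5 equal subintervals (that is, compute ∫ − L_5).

0.09

Exact integral: ∫_-0.5^1 g(u) du = 1.875.
L_5 = 1.785.
Error = 1.875 − 1.785 = 0.09.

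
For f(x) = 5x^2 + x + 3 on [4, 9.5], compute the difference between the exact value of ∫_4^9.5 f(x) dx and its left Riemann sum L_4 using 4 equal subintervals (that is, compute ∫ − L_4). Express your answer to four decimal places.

250.3503

Exact integral: ∫_4^9.5 f(x) dx ≈ 1375.916667.
L_4 = 1125.56640625.
Error ≈ 1375.916667 − 1125.56640625 ≈ 250.3503.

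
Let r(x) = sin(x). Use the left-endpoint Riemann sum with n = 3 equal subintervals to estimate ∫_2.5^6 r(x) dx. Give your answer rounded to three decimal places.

-1.045

Δx = (6 − 2.5)/3 = 7/6.
Left endpoints: 2.5, 11/3, 29/6.
r(2.5) ≈ 0.598, r(11/3) ≈ -0.501, r(29/6) ≈ -0.993.
Sum = Δx · [r(2.5) + r(11/3) + r(29/6)].
Sum ≈ -1.045.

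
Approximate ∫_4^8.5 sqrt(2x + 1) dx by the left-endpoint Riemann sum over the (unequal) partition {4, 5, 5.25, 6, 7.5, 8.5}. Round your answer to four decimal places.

Subinterval widths: 1, 0.25, 0.75, 1.5, 1.
Left endpoints: 4, 5, 5.25, 6, 7.5.
f(4) ≈ 3.0000, f(5) ≈ 3.3166, f(5.25) ≈ 3.3912, f(6) ≈ 3.6056, f(7.5) ≈ 4.0000.
Sum = Σ Δx_i · f(x_i).
Sum ≈ 15.7809.

15.7809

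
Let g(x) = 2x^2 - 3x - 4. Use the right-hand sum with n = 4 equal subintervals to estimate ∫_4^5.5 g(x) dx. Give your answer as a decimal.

45.4453125

Δx = (5.5 − 4)/4 = 0.375.
Right endpoints: 4.375, 4.75, 5.125, 5.5.
g(4.375) = 21.15625, g(4.75) = 26.875, g(5.125) = 33.15625, g(5.5) = 40.
Sum = Δx · [g(4.375) + g(4.75) + g(5.125) + g(5.5)].
Sum = 45.4453125.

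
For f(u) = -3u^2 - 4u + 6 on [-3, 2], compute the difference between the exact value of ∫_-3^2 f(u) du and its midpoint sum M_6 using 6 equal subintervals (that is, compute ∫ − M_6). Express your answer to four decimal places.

-0.8681

Exact integral: ∫_-3^2 f(u) du = 5.
M_6 ≈ 5.868056.
Error ≈ 5 − 5.868056 ≈ -0.8681.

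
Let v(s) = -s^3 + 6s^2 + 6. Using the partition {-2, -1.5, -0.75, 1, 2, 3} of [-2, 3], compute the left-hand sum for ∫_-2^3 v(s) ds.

86.30078125

Subinterval widths: 0.5, 0.75, 1.75, 1, 1.
Left endpoints: -2, -1.5, -0.75, 1, 2.
v(-2) = 38, v(-1.5) = 22.875, v(-0.75) = 9.796875, v(1) = 11, v(2) = 22.
Sum = Σ Δs_i · v(s_i).
Sum = 86.30078125.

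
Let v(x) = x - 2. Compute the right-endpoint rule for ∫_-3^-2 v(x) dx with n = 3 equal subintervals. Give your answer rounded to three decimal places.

Δx = (-2 − (-3))/3 = 1/3.
Right endpoints: -8/3, -7/3, -2.
v(-8/3) = -14/3, v(-7/3) = -13/3, v(-2) = -4.
Sum = Δx · [v(-8/3) + v(-7/3) + v(-2)].
Sum ≈ -4.333.

-4.333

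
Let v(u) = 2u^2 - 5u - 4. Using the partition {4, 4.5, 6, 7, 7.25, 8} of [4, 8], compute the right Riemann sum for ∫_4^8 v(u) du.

Subinterval widths: 0.5, 1.5, 1, 0.25, 0.75.
Right endpoints: 4.5, 6, 7, 7.25, 8.
v(4.5) = 14, v(6) = 38, v(7) = 59, v(7.25) = 64.875, v(8) = 84.
Sum = Σ Δu_i · v(u_i).
Sum = 202.21875.

202.21875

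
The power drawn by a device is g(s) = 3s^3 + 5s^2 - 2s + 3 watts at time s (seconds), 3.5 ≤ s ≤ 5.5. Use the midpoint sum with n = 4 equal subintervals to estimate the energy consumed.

765.6875

Δs = (5.5 − 3.5)/4 = 0.5.
Midpoints: 3.75, 4.25, 4.75, 5.25.
g(3.75) = 224.015625, g(4.25) = 315.109375, g(4.75) = 427.828125, g(5.25) = 564.421875.
Sum = Δs · [g(3.75) + g(4.25) + g(4.75) + g(5.25)].
Sum = 765.6875.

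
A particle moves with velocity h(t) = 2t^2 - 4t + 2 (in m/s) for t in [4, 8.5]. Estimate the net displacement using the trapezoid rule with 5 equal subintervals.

Δt = (8.5 − 4)/5 = 0.9.
h(4) = 18, h(4.9) = 30.42, h(5.8) = 46.08, h(6.7) = 64.98, h(7.6) = 87.12, h(8.5) = 112.5.
T_5 = (Δt/2)·[h(t_0) + 2h(t_1) + ... + 2h(t_{4}) + h(t_5)].
Sum = 264.465.

264.465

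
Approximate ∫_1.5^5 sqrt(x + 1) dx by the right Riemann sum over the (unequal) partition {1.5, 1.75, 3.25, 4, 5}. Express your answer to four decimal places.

7.6334

Subinterval widths: 0.25, 1.5, 0.75, 1.
Right endpoints: 1.75, 3.25, 4, 5.
f(1.75) ≈ 1.6583, f(3.25) ≈ 2.0616, f(4) ≈ 2.2361, f(5) ≈ 2.4495.
Sum = Σ Δx_i · f(x_i).
Sum ≈ 7.6334.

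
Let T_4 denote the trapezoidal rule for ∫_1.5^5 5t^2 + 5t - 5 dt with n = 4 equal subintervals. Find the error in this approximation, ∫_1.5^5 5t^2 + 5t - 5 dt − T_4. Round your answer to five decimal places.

Exact integral: ∫_1.5^5 f(t) dt ≈ 242.0833333.
T_4 = 244.31640625.
Error ≈ 242.0833333 − 244.31640625 ≈ -2.23307.

-2.23307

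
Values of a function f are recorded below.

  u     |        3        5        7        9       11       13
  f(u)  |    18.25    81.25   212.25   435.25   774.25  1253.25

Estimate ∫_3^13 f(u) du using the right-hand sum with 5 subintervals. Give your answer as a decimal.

5512.5

Δu = 2.
Sum = 2·[81.25 + 212.25 + 435.25 + 774.25 + 1253.25] = 5512.5.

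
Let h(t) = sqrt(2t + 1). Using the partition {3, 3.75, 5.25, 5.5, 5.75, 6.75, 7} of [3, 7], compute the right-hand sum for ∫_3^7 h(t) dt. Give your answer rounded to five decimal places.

Subinterval widths: 0.75, 1.5, 0.25, 0.25, 1, 0.25.
Right endpoints: 3.75, 5.25, 5.5, 5.75, 6.75, 7.
h(3.75) ≈ 2.91548, h(5.25) ≈ 3.39116, h(5.5) ≈ 3.46410, h(5.75) ≈ 3.53553, h(6.75) ≈ 3.80789, h(7) ≈ 3.87298.
Sum = Σ Δt_i · h(t_i).
Sum ≈ 13.79940.

13.79940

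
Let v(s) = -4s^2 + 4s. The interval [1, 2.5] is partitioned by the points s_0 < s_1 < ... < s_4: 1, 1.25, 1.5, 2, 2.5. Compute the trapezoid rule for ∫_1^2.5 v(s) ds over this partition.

-9.1875

Subinterval widths: 0.25, 0.25, 0.5, 0.5.
v(1) = 0, v(1.25) = -1.25, v(1.5) = -3, v(2) = -8, v(2.5) = -15.
On each subinterval the trapezoid contributes (Δs_i/2)·[v(s_{i-1}) + v(s_i)].
Sum = -9.1875.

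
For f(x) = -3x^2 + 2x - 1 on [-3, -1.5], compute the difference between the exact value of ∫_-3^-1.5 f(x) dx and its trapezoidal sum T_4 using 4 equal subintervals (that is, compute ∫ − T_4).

Exact integral: ∫_-3^-1.5 f(x) dx = -31.875.
T_4 = -31.98046875.
Error = -31.875 − (-31.98046875) = 0.10546875.

0.10546875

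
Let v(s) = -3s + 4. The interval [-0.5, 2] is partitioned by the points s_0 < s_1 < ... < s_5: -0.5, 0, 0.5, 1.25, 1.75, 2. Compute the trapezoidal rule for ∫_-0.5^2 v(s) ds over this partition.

4.375

Subinterval widths: 0.5, 0.5, 0.75, 0.5, 0.25.
v(-0.5) = 5.5, v(0) = 4, v(0.5) = 2.5, v(1.25) = 0.25, v(1.75) = -1.25, v(2) = -2.
On each subinterval the trapezoid contributes (Δs_i/2)·[v(s_{i-1}) + v(s_i)].
Sum = 4.375.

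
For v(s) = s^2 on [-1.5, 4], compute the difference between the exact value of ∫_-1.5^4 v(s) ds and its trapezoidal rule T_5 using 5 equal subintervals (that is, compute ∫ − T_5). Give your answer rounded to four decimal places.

-1.1092

Exact integral: ∫_-1.5^4 v(s) ds ≈ 22.458333.
T_5 = 23.5675.
Error ≈ 22.458333 − 23.5675 ≈ -1.1092.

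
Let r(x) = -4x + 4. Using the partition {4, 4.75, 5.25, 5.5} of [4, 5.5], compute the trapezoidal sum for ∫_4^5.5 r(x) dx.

-22.5

Subinterval widths: 0.75, 0.5, 0.25.
r(4) = -12, r(4.75) = -15, r(5.25) = -17, r(5.5) = -18.
On each subinterval the trapezoid contributes (Δx_i/2)·[r(x_{i-1}) + r(x_i)].
Sum = -22.5.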